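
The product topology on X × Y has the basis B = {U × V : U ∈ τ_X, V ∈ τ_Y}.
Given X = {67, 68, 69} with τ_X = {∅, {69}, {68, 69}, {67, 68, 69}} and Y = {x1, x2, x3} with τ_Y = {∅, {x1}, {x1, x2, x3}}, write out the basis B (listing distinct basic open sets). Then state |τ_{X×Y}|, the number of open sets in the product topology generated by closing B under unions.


Basis B = {∅ × ∅, {69} × {x1}, {68, 69} × {x1}, {67, 68, 69} × {x1}, {69} × {x1, x2, x3}, {68, 69} × {x1, x2, x3}, {67, 68, 69} × {x1, x2, x3}}; |τ_{X×Y}| = 10.

Enumerate products U × V with U ∈ τ_X, V ∈ τ_Y (deduplicated):
  ∅ × ∅ = {} (∅)
  {69} × {x1} = {(69,x1)}
  {68, 69} × {x1} = {(68,x1), (69,x1)}
  {67, 68, 69} × {x1} = {(67,x1), (68,x1), (69,x1)}
  {69} × {x1, x2, x3} = {(69,x1), (69,x2), (69,x3)}
  {68, 69} × {x1, x2, x3} = {(68,x1), (68,x2), (68,x3), (69,x1), (69,x2), (69,x3)}
  {67, 68, 69} × {x1, x2, x3} = {(67,x1), (67,x2), (67,x3), (68,x1), (68,x2), (68,x3), (69,x1), (69,x2), (69,x3)}
These 7 distinct sets form the basis B.
Close under arbitrary unions to get τ_{X×Y}; counting gives |τ_{X×Y}| = 10.


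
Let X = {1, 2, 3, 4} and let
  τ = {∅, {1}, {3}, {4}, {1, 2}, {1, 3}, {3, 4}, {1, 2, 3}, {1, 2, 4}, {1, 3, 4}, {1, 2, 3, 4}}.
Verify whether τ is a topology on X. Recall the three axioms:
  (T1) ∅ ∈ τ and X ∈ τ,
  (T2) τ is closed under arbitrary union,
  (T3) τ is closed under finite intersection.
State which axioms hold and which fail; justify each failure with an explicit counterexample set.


τ is NOT a topology on X.

Axiom (T1): ∅ ∈ τ? Yes; X ∈ τ? Yes.
Axiom (T2/T3): check pairwise unions and intersections of members of τ.
Counterexample for (T2): {1} ∪ {4} = {1, 4} ∉ τ. Therefore τ is NOT a topology.


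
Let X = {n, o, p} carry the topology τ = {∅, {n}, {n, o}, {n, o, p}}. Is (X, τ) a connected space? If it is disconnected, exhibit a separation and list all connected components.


(X, τ) is connected.

Find clopen sets (U ∈ τ with X ∖ U ∈ τ):
  U = ∅, X ∖ U = {n, o, p} — both open, so U is clopen.
  U = {n, o, p}, X ∖ U = ∅ — both open, so U is clopen.
Only trivial clopens (∅ and X) exist, so (X, τ) is connected.
Compute connected components by grouping points that agree on all clopens:
  component: {n, o, p}


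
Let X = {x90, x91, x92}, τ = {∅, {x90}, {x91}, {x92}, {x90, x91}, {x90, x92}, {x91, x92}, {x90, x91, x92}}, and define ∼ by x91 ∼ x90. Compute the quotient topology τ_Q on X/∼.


X/∼ = {[x90=x91], [x92]}; |τ_Q| = 4.

Equivalence classes: [x90=x91], [x92].
Quotient map π: X → X/∼ sends x90 ↦ [x90=x91], x91 ↦ [x90=x91], x92 ↦ [x92].
For each subset V ⊆ X/∼, compute π^{-1}(V) ⊆ X and check whether π^{-1}(V) ∈ τ. V is open in τ_Q iff π^{-1}(V) ∈ τ.
  V = {}: π^{-1}(V) = ∅ ∈ τ ✓.
  V = {[x90=x91]}: π^{-1}(V) = {x90, x91} ∈ τ ✓.
  V = {[x92]}: π^{-1}(V) = {x92} ∈ τ ✓.
  V = {[x90=x91], [x92]}: π^{-1}(V) = {x90, x91, x92} ∈ τ ✓.
Open sets in the quotient: τ_Q = {{}, {[x90=x91]}, {[x92]}, {[x90=x91], [x92]}} (4 elements).


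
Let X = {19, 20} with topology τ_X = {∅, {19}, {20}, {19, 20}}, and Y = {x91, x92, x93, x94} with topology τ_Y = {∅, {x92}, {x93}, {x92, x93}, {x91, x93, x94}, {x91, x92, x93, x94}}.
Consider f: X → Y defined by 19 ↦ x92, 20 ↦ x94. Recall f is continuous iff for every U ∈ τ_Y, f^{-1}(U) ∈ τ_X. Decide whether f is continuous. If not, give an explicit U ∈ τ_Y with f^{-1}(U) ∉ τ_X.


f IS continuous.

Compute f^{-1}(U) for each U ∈ τ_Y:
  U = ∅: f^{-1}(U) = ∅ ∈ τ_X ✓.
  U = {x92}: f^{-1}(U) = {19} ∈ τ_X ✓.
  U = {x93}: f^{-1}(U) = ∅ ∈ τ_X ✓.
  U = {x92, x93}: f^{-1}(U) = {19} ∈ τ_X ✓.
  U = {x91, x93, x94}: f^{-1}(U) = {20} ∈ τ_X ✓.
  U = {x91, x92, x93, x94}: f^{-1}(U) = {19, 20} ∈ τ_X ✓.
Every preimage lies in τ_X, so f IS continuous.


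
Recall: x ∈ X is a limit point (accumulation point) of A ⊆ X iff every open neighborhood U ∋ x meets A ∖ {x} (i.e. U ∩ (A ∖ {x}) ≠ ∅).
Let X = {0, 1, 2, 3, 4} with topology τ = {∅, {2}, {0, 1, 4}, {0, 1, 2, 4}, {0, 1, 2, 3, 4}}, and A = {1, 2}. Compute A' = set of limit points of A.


A' = {0, 3, 4}

For each x ∈ X, list the open sets U ∈ τ with x ∈ U, then check whether U ∩ (A ∖ {x}) ≠ ∅ for every such U.
  x = 0: opens ∋ x are {0, 1, 4}, {0, 1, 2, 4}, {0, 1, 2, 3, 4}; each meets A ∖ {0}, so x IS a limit point.
  x = 1: open {0, 1, 4} ∋ x has {0, 1, 4} ∩ (A ∖ {1}) = ∅, so x is NOT a limit point.
  x = 2: open {2} ∋ x has {2} ∩ (A ∖ {2}) = ∅, so x is NOT a limit point.
  x = 3: opens ∋ x are {0, 1, 2, 3, 4}; each meets A ∖ {3}, so x IS a limit point.
  x = 4: opens ∋ x are {0, 1, 4}, {0, 1, 2, 4}, {0, 1, 2, 3, 4}; each meets A ∖ {4}, so x IS a limit point.
Collecting: A' = {0, 3, 4}.


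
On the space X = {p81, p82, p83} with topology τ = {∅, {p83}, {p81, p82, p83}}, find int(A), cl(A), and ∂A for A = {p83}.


int(A) = {p83}, cl(A) = {p81, p82, p83}, ∂A = {p81, p82}.

Closed sets in (X, τ) are complements of opens:
  closed(X, τ) = {∅, {p81, p82}, {p81, p82, p83}}.
int(A) = ⋃ {U ∈ τ : U ⊆ A}. Opens contained in A: ∅, {p83}.
Taking the union of these: int(A) = {p83}.
cl(A) = ⋂ {C closed : A ⊆ C}. Closed sets containing A: {p81, p82, p83}.
Intersecting these: cl(A) = {p81, p82, p83}.
∂A = cl(A) ∖ int(A) = {p81, p82, p83} ∖ {p83} = {p81, p82}.


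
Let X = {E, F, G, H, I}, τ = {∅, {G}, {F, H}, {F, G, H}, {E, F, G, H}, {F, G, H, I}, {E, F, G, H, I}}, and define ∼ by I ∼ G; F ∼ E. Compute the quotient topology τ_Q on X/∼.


X/∼ = {[E=F], [G=I], [H]}; |τ_Q| = 2.

Equivalence classes: [E=F], [G=I], [H].
Quotient map π: X → X/∼ sends E ↦ [E=F], F ↦ [E=F], G ↦ [G=I], H ↦ [H], I ↦ [G=I].
For each subset V ⊆ X/∼, compute π^{-1}(V) ⊆ X and check whether π^{-1}(V) ∈ τ. V is open in τ_Q iff π^{-1}(V) ∈ τ.
  V = {}: π^{-1}(V) = ∅ ∈ τ ✓.
  V = {[E=F]}: π^{-1}(V) = {E, F} ∉ τ ✗.
  V = {[G=I]}: π^{-1}(V) = {G, I} ∉ τ ✗.
  V = {[E=F], [G=I]}: π^{-1}(V) = {E, F, G, I} ∉ τ ✗.
  V = {[H]}: π^{-1}(V) = {H} ∉ τ ✗.
  V = {[E=F], [H]}: π^{-1}(V) = {E, F, H} ∉ τ ✗.
  V = {[G=I], [H]}: π^{-1}(V) = {G, H, I} ∉ τ ✗.
  V = {[E=F], [G=I], [H]}: π^{-1}(V) = {E, F, G, H, I} ∈ τ ✓.
Open sets in the quotient: τ_Q = {{}, {[E=F], [G=I], [H]}} (2 elements).


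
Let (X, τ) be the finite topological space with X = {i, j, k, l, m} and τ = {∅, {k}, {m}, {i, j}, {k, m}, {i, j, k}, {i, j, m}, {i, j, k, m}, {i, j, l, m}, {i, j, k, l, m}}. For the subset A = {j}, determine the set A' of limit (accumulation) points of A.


A' = {i, l}

For each x ∈ X, list the open sets U ∈ τ with x ∈ U, then check whether U ∩ (A ∖ {x}) ≠ ∅ for every such U.
  x = i: opens ∋ x are {i, j}, {i, j, k}, {i, j, m}, {i, j, k, m}, {i, j, l, m}, {i, j, k, l, m}; each meets A ∖ {i}, so x IS a limit point.
  x = j: open {i, j} ∋ x has {i, j} ∩ (A ∖ {j}) = ∅, so x is NOT a limit point.
  x = k: open {k} ∋ x has {k} ∩ (A ∖ {k}) = ∅, so x is NOT a limit point.
  x = l: opens ∋ x are {i, j, l, m}, {i, j, k, l, m}; each meets A ∖ {l}, so x IS a limit point.
  x = m: open {m} ∋ x has {m} ∩ (A ∖ {m}) = ∅, so x is NOT a limit point.
Collecting: A' = {i, l}.


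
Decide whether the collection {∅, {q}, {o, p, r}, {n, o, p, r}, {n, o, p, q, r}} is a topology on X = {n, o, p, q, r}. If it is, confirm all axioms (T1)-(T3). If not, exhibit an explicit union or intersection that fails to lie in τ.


τ is NOT a topology on X.

Axiom (T1): ∅ ∈ τ? Yes; X ∈ τ? Yes.
Axiom (T2/T3): check pairwise unions and intersections of members of τ.
Counterexample for (T2): {q} ∪ {o, p, r} = {o, p, q, r} ∉ τ. Therefore τ is NOT a topology.


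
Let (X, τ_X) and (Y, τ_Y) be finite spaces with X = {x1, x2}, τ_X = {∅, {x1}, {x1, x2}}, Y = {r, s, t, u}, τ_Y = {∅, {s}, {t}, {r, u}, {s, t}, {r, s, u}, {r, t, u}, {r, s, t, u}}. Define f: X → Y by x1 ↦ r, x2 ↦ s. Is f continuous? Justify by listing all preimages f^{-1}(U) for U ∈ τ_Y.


f is NOT continuous.

Compute f^{-1}(U) for each U ∈ τ_Y:
  U = ∅: f^{-1}(U) = ∅ ∈ τ_X ✓.
  U = {s}: f^{-1}(U) = {x2} ∉ τ_X ✗.
  U = {t}: f^{-1}(U) = ∅ ∈ τ_X ✓.
  U = {r, u}: f^{-1}(U) = {x1} ∈ τ_X ✓.
  U = {s, t}: f^{-1}(U) = {x2} ∉ τ_X ✗.
  U = {r, s, u}: f^{-1}(U) = {x1, x2} ∈ τ_X ✓.
  U = {r, t, u}: f^{-1}(U) = {x1} ∈ τ_X ✓.
  U = {r, s, t, u}: f^{-1}(U) = {x1, x2} ∈ τ_X ✓.
Found U = {s} with f^{-1}(U) = {x2} not in τ_X. Therefore f is NOT continuous.


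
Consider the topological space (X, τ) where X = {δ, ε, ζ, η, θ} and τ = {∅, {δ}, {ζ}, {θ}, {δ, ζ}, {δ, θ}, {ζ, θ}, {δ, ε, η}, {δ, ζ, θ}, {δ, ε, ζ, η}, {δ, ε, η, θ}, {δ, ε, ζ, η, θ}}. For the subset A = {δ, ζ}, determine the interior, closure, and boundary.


int(A) = {δ, ζ}, cl(A) = {δ, ε, ζ, η}, ∂A = {ε, η}.

Closed sets in (X, τ) are complements of opens:
  closed(X, τ) = {∅, {ζ}, {θ}, {ε, η}, {ζ, θ}, {δ, ε, η}, {ε, ζ, η}, {ε, η, θ}, {δ, ε, ζ, η}, {δ, ε, η, θ}, {ε, ζ, η, θ}, {δ, ε, ζ, η, θ}}.
int(A) = ⋃ {U ∈ τ : U ⊆ A}. Opens contained in A: ∅, {δ}, {ζ}, {δ, ζ}.
Taking the union of these: int(A) = {δ, ζ}.
cl(A) = ⋂ {C closed : A ⊆ C}. Closed sets containing A: {δ, ε, ζ, η}, {δ, ε, ζ, η, θ}.
Intersecting these: cl(A) = {δ, ε, ζ, η}.
∂A = cl(A) ∖ int(A) = {δ, ε, ζ, η} ∖ {δ, ζ} = {ε, η}.


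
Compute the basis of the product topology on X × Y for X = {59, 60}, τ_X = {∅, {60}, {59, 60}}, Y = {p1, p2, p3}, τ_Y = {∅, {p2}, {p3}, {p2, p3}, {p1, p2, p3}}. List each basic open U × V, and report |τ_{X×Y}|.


Basis B = {∅ × ∅, {60} × {p2}, {60} × {p3}, {59, 60} × {p2}, {59, 60} × {p3}, {60} × {p2, p3}, {60} × {p1, p2, p3}, {59, 60} × {p2, p3}, {59, 60} × {p1, p2, p3}}; |τ_{X×Y}| = 14.

Enumerate products U × V with U ∈ τ_X, V ∈ τ_Y (deduplicated):
  ∅ × ∅ = {} (∅)
  {60} × {p2} = {(60,p2)}
  {60} × {p3} = {(60,p3)}
  {59, 60} × {p2} = {(59,p2), (60,p2)}
  {59, 60} × {p3} = {(59,p3), (60,p3)}
  {60} × {p2, p3} = {(60,p2), (60,p3)}
  {60} × {p1, p2, p3} = {(60,p1), (60,p2), (60,p3)}
  {59, 60} × {p2, p3} = {(59,p2), (59,p3), (60,p2), (60,p3)}
  {59, 60} × {p1, p2, p3} = {(59,p1), (59,p2), (59,p3), (60,p1), (60,p2), (60,p3)}
These 9 distinct sets form the basis B.
Close under arbitrary unions to get τ_{X×Y}; counting gives |τ_{X×Y}| = 14.


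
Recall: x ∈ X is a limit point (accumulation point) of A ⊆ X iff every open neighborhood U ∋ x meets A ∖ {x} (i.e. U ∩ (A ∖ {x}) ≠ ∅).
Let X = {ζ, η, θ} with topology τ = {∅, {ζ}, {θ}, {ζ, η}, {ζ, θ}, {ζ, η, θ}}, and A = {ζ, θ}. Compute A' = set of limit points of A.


A' = {η}

For each x ∈ X, list the open sets U ∈ τ with x ∈ U, then check whether U ∩ (A ∖ {x}) ≠ ∅ for every such U.
  x = ζ: open {ζ} ∋ x has {ζ} ∩ (A ∖ {ζ}) = ∅, so x is NOT a limit point.
  x = η: opens ∋ x are {ζ, η}, {ζ, η, θ}; each meets A ∖ {η}, so x IS a limit point.
  x = θ: open {θ} ∋ x has {θ} ∩ (A ∖ {θ}) = ∅, so x is NOT a limit point.
Collecting: A' = {η}.


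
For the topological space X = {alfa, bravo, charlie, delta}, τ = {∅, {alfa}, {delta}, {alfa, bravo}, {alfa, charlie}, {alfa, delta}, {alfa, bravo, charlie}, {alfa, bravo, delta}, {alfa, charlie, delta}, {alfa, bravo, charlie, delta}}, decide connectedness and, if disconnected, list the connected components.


(X, τ) is disconnected; components = [{delta}, {alfa, bravo, charlie}].

Find clopen sets (U ∈ τ with X ∖ U ∈ τ):
  U = ∅, X ∖ U = {alfa, bravo, charlie, delta} — both open, so U is clopen.
  U = {delta}, X ∖ U = {alfa, bravo, charlie} — both open, so U is clopen.
  U = {alfa, bravo, charlie}, X ∖ U = {delta} — both open, so U is clopen.
  U = {alfa, bravo, charlie, delta}, X ∖ U = ∅ — both open, so U is clopen.
Nontrivial clopen(s) exist: e.g. {delta}. So (X, τ) is disconnected.
Compute connected components by grouping points that agree on all clopens:
  component: {delta}
  component: {alfa, bravo, charlie}


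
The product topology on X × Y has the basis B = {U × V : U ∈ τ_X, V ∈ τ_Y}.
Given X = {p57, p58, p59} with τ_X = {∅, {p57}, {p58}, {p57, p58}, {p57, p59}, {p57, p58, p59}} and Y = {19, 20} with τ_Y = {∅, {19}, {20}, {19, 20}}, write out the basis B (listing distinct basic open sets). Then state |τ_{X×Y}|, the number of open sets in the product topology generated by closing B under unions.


Basis B = {∅ × ∅, {p57} × {19}, {p57} × {20}, {p58} × {19}, {p58} × {20}, {p57} × {19, 20}, {p57, p58} × {19}, {p57, p59} × {19}, {p57, p58} × {20}, {p57, p59} × {20}, {p58} × {19, 20}, {p57, p58, p59} × {19}, {p57, p58, p59} × {20}, {p57, p58} × {19, 20}, {p57, p59} × {19, 20}, {p57, p58, p59} × {19, 20}}; |τ_{X×Y}| = 36.

Enumerate products U × V with U ∈ τ_X, V ∈ τ_Y (deduplicated):
  ∅ × ∅ = {} (∅)
  {p57} × {19} = {(p57,19)}
  {p57} × {20} = {(p57,20)}
  {p58} × {19} = {(p58,19)}
  {p58} × {20} = {(p58,20)}
  {p57} × {19, 20} = {(p57,19), (p57,20)}
  {p57, p58} × {19} = {(p57,19), (p58,19)}
  {p57, p59} × {19} = {(p57,19), (p59,19)}
  {p57, p58} × {20} = {(p57,20), (p58,20)}
  {p57, p59} × {20} = {(p57,20), (p59,20)}
  {p58} × {19, 20} = {(p58,19), (p58,20)}
  {p57, p58, p59} × {19} = {(p57,19), (p58,19), (p59,19)}
  {p57, p58, p59} × {20} = {(p57,20), (p58,20), (p59,20)}
  {p57, p58} × {19, 20} = {(p57,19), (p57,20), (p58,19), (p58,20)}
  {p57, p59} × {19, 20} = {(p57,19), (p57,20), (p59,19), (p59,20)}
  {p57, p58, p59} × {19, 20} = {(p57,19), (p57,20), (p58,19), (p58,20), (p59,19), (p59,20)}
These 16 distinct sets form the basis B.
Close under arbitrary unions to get τ_{X×Y}; counting gives |τ_{X×Y}| = 36.


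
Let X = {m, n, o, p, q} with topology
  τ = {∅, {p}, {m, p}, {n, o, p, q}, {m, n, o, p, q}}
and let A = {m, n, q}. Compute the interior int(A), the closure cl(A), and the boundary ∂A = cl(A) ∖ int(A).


int(A) = ∅, cl(A) = {m, n, o, q}, ∂A = {m, n, o, q}.

Closed sets in (X, τ) are complements of opens:
  closed(X, τ) = {∅, {m}, {n, o, q}, {m, n, o, q}, {m, n, o, p, q}}.
int(A) = ⋃ {U ∈ τ : U ⊆ A}. Opens contained in A: ∅.
Taking the union of these: int(A) = ∅.
cl(A) = ⋂ {C closed : A ⊆ C}. Closed sets containing A: {m, n, o, q}, {m, n, o, p, q}.
Intersecting these: cl(A) = {m, n, o, q}.
∂A = cl(A) ∖ int(A) = {m, n, o, q} ∖ ∅ = {m, n, o, q}.


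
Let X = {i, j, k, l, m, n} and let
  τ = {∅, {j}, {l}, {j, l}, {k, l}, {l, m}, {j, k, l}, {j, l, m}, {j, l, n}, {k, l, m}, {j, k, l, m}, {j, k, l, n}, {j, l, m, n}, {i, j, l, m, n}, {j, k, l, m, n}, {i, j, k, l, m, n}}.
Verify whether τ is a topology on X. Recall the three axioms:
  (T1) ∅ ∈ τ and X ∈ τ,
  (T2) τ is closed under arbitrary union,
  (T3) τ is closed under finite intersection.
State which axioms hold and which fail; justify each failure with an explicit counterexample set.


τ IS a topology on X.

Axiom (T1): ∅ ∈ τ? Yes; X ∈ τ? Yes.
Axiom (T2/T3): check pairwise unions and intersections of members of τ.
All pairwise intersections and unions checked — each lies in τ. Therefore τ satisfies (T1), (T2), (T3): it IS a topology on X.


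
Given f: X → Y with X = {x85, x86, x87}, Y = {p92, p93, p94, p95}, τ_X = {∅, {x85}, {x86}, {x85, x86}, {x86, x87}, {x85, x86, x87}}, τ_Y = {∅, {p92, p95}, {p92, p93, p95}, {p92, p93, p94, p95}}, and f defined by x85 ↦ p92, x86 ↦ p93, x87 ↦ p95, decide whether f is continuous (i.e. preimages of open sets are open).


f is NOT continuous.

Compute f^{-1}(U) for each U ∈ τ_Y:
  U = ∅: f^{-1}(U) = ∅ ∈ τ_X ✓.
  U = {p92, p95}: f^{-1}(U) = {x85, x87} ∉ τ_X ✗.
  U = {p92, p93, p95}: f^{-1}(U) = {x85, x86, x87} ∈ τ_X ✓.
  U = {p92, p93, p94, p95}: f^{-1}(U) = {x85, x86, x87} ∈ τ_X ✓.
Found U = {p92, p95} with f^{-1}(U) = {x85, x87} not in τ_X. Therefore f is NOT continuous.


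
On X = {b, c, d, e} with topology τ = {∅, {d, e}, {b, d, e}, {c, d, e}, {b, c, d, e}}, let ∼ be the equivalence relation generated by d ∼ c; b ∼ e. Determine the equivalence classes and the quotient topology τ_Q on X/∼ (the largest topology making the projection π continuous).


X/∼ = {[b=e], [c=d]}; |τ_Q| = 2.

Equivalence classes: [b=e], [c=d].
Quotient map π: X → X/∼ sends b ↦ [b=e], c ↦ [c=d], d ↦ [c=d], e ↦ [b=e].
For each subset V ⊆ X/∼, compute π^{-1}(V) ⊆ X and check whether π^{-1}(V) ∈ τ. V is open in τ_Q iff π^{-1}(V) ∈ τ.
  V = {}: π^{-1}(V) = ∅ ∈ τ ✓.
  V = {[b=e]}: π^{-1}(V) = {b, e} ∉ τ ✗.
  V = {[c=d]}: π^{-1}(V) = {c, d} ∉ τ ✗.
  V = {[b=e], [c=d]}: π^{-1}(V) = {b, c, d, e} ∈ τ ✓.
Open sets in the quotient: τ_Q = {{}, {[b=e], [c=d]}} (2 elements).


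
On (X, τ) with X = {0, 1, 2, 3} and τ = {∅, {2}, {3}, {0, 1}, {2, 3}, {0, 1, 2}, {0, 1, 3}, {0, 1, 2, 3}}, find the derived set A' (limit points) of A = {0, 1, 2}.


A' = {0, 1}

For each x ∈ X, list the open sets U ∈ τ with x ∈ U, then check whether U ∩ (A ∖ {x}) ≠ ∅ for every such U.
  x = 0: opens ∋ x are {0, 1}, {0, 1, 2}, {0, 1, 3}, {0, 1, 2, 3}; each meets A ∖ {0}, so x IS a limit point.
  x = 1: opens ∋ x are {0, 1}, {0, 1, 2}, {0, 1, 3}, {0, 1, 2, 3}; each meets A ∖ {1}, so x IS a limit point.
  x = 2: open {2} ∋ x has {2} ∩ (A ∖ {2}) = ∅, so x is NOT a limit point.
  x = 3: open {3} ∋ x has {3} ∩ (A ∖ {3}) = ∅, so x is NOT a limit point.
Collecting: A' = {0, 1}.


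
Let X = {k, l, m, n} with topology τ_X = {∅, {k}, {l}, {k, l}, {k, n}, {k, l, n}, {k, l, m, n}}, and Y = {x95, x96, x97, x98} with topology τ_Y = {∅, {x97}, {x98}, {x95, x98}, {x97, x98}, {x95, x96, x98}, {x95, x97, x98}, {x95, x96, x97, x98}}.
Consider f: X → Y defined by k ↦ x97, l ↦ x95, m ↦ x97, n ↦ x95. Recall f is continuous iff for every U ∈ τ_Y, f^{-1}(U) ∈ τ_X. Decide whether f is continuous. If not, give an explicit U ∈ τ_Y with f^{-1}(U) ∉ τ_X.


f is NOT continuous.

Compute f^{-1}(U) for each U ∈ τ_Y:
  U = ∅: f^{-1}(U) = ∅ ∈ τ_X ✓.
  U = {x97}: f^{-1}(U) = {k, m} ∉ τ_X ✗.
  U = {x98}: f^{-1}(U) = ∅ ∈ τ_X ✓.
  U = {x95, x98}: f^{-1}(U) = {l, n} ∉ τ_X ✗.
  U = {x97, x98}: f^{-1}(U) = {k, m} ∉ τ_X ✗.
  U = {x95, x96, x98}: f^{-1}(U) = {l, n} ∉ τ_X ✗.
  U = {x95, x97, x98}: f^{-1}(U) = {k, l, m, n} ∈ τ_X ✓.
  U = {x95, x96, x97, x98}: f^{-1}(U) = {k, l, m, n} ∈ τ_X ✓.
Found U = {x97} with f^{-1}(U) = {k, m} not in τ_X. Therefore f is NOT continuous.


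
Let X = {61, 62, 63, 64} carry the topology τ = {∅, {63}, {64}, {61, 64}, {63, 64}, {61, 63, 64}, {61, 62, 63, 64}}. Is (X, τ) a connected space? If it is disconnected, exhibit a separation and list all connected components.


(X, τ) is connected.

Find clopen sets (U ∈ τ with X ∖ U ∈ τ):
  U = ∅, X ∖ U = {61, 62, 63, 64} — both open, so U is clopen.
  U = {61, 62, 63, 64}, X ∖ U = ∅ — both open, so U is clopen.
Only trivial clopens (∅ and X) exist, so (X, τ) is connected.
Compute connected components by grouping points that agree on all clopens:
  component: {61, 62, 63, 64}


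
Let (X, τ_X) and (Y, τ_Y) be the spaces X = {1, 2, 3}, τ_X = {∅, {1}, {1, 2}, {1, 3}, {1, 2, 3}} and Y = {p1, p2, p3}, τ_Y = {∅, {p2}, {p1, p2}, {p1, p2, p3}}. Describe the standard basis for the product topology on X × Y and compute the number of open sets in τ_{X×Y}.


Basis B = {∅ × ∅, {1} × {p2}, {1} × {p1, p2}, {1, 2} × {p2}, {1, 3} × {p2}, {1} × {p1, p2, p3}, {1, 2, 3} × {p2}, {1, 2} × {p1, p2}, {1, 3} × {p1, p2}, {1, 2} × {p1, p2, p3}, {1, 3} × {p1, p2, p3}, {1, 2, 3} × {p1, p2}, {1, 2, 3} × {p1, p2, p3}}; |τ_{X×Y}| = 30.

Enumerate products U × V with U ∈ τ_X, V ∈ τ_Y (deduplicated):
  ∅ × ∅ = {} (∅)
  {1} × {p2} = {(1,p2)}
  {1} × {p1, p2} = {(1,p1), (1,p2)}
  {1, 2} × {p2} = {(1,p2), (2,p2)}
  {1, 3} × {p2} = {(1,p2), (3,p2)}
  {1} × {p1, p2, p3} = {(1,p1), (1,p2), (1,p3)}
  {1, 2, 3} × {p2} = {(1,p2), (2,p2), (3,p2)}
  {1, 2} × {p1, p2} = {(1,p1), (1,p2), (2,p1), (2,p2)}
  {1, 3} × {p1, p2} = {(1,p1), (1,p2), (3,p1), (3,p2)}
  {1, 2} × {p1, p2, p3} = {(1,p1), (1,p2), (1,p3), (2,p1), (2,p2), (2,p3)}
  {1, 3} × {p1, p2, p3} = {(1,p1), (1,p2), (1,p3), (3,p1), (3,p2), (3,p3)}
  {1, 2, 3} × {p1, p2} = {(1,p1), (1,p2), (2,p1), (2,p2), (3,p1), (3,p2)}
  {1, 2, 3} × {p1, p2, p3} = {(1,p1), (1,p2), (1,p3), (2,p1), (2,p2), (2,p3), (3,p1), (3,p2), (3,p3)}
These 13 distinct sets form the basis B.
Close under arbitrary unions to get τ_{X×Y}; counting gives |τ_{X×Y}| = 30.


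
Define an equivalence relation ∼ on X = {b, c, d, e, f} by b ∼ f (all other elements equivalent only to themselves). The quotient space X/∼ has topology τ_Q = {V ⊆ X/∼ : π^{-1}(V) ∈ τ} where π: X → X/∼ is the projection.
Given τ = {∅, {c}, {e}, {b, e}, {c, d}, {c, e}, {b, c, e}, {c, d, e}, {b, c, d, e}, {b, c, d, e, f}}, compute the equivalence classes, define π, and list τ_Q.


X/∼ = {[b=f], [c], [d], [e]}; |τ_Q| = 7.

Equivalence classes: [b=f], [c], [d], [e].
Quotient map π: X → X/∼ sends b ↦ [b=f], c ↦ [c], d ↦ [d], e ↦ [e], f ↦ [b=f].
For each subset V ⊆ X/∼, compute π^{-1}(V) ⊆ X and check whether π^{-1}(V) ∈ τ. V is open in τ_Q iff π^{-1}(V) ∈ τ.
  V = {}: π^{-1}(V) = ∅ ∈ τ ✓.
  V = {[b=f]}: π^{-1}(V) = {b, f} ∉ τ ✗.
  V = {[c]}: π^{-1}(V) = {c} ∈ τ ✓.
  V = {[b=f], [c]}: π^{-1}(V) = {b, c, f} ∉ τ ✗.
  V = {[d]}: π^{-1}(V) = {d} ∉ τ ✗.
  V = {[b=f], [d]}: π^{-1}(V) = {b, d, f} ∉ τ ✗.
  V = {[c], [d]}: π^{-1}(V) = {c, d} ∈ τ ✓.
  V = {[b=f], [c], [d]}: π^{-1}(V) = {b, c, d, f} ∉ τ ✗.
  V = {[e]}: π^{-1}(V) = {e} ∈ τ ✓.
  V = {[b=f], [e]}: π^{-1}(V) = {b, e, f} ∉ τ ✗.
  V = {[c], [e]}: π^{-1}(V) = {c, e} ∈ τ ✓.
  V = {[b=f], [c], [e]}: π^{-1}(V) = {b, c, e, f} ∉ τ ✗.
  V = {[d], [e]}: π^{-1}(V) = {d, e} ∉ τ ✗.
  V = {[b=f], [d], [e]}: π^{-1}(V) = {b, d, e, f} ∉ τ ✗.
  V = {[c], [d], [e]}: π^{-1}(V) = {c, d, e} ∈ τ ✓.
  V = {[b=f], [c], [d], [e]}: π^{-1}(V) = {b, c, d, e, f} ∈ τ ✓.
Open sets in the quotient: τ_Q = {{}, {[c]}, {[c], [d]}, {[e]}, {[c], [e]}, {[c], [d], [e]}, {[b=f], [c], [d], [e]}} (7 elements).


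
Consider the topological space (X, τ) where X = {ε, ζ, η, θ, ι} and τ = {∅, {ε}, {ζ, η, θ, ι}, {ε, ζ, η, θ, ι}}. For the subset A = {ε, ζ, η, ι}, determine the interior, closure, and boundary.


int(A) = {ε}, cl(A) = {ε, ζ, η, θ, ι}, ∂A = {ζ, η, θ, ι}.

Closed sets in (X, τ) are complements of opens:
  closed(X, τ) = {∅, {ε}, {ζ, η, θ, ι}, {ε, ζ, η, θ, ι}}.
int(A) = ⋃ {U ∈ τ : U ⊆ A}. Opens contained in A: ∅, {ε}.
Taking the union of these: int(A) = {ε}.
cl(A) = ⋂ {C closed : A ⊆ C}. Closed sets containing A: {ε, ζ, η, θ, ι}.
Intersecting these: cl(A) = {ε, ζ, η, θ, ι}.
∂A = cl(A) ∖ int(A) = {ε, ζ, η, θ, ι} ∖ {ε} = {ζ, η, θ, ι}.


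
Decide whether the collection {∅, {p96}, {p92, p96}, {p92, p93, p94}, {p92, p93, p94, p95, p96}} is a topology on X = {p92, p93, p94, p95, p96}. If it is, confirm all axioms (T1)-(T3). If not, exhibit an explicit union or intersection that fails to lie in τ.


τ is NOT a topology on X.

Axiom (T1): ∅ ∈ τ? Yes; X ∈ τ? Yes.
Axiom (T2/T3): check pairwise unions and intersections of members of τ.
Counterexample for (T2): {p96} ∪ {p92, p93, p94} = {p92, p93, p94, p96} ∉ τ. Therefore τ is NOT a topology.


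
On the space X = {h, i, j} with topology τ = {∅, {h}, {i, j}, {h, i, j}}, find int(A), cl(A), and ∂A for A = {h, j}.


int(A) = {h}, cl(A) = {h, i, j}, ∂A = {i, j}.

Closed sets in (X, τ) are complements of opens:
  closed(X, τ) = {∅, {h}, {i, j}, {h, i, j}}.
int(A) = ⋃ {U ∈ τ : U ⊆ A}. Opens contained in A: ∅, {h}.
Taking the union of these: int(A) = {h}.
cl(A) = ⋂ {C closed : A ⊆ C}. Closed sets containing A: {h, i, j}.
Intersecting these: cl(A) = {h, i, j}.
∂A = cl(A) ∖ int(A) = {h, i, j} ∖ {h} = {i, j}.


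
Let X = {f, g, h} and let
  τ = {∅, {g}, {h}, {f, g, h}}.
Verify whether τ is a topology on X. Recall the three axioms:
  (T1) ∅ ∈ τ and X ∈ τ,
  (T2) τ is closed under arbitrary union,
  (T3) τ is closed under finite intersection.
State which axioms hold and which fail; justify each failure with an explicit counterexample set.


τ is NOT a topology on X.

Axiom (T1): ∅ ∈ τ? Yes; X ∈ τ? Yes.
Axiom (T2/T3): check pairwise unions and intersections of members of τ.
Counterexample for (T2): {g} ∪ {h} = {g, h} ∉ τ. Therefore τ is NOT a topology.


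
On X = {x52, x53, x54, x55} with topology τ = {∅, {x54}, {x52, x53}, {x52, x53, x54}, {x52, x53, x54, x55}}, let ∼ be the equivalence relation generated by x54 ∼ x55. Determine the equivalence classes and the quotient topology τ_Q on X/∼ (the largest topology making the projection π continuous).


X/∼ = {[x52], [x53], [x54=x55]}; |τ_Q| = 3.

Equivalence classes: [x52], [x53], [x54=x55].
Quotient map π: X → X/∼ sends x52 ↦ [x52], x53 ↦ [x53], x54 ↦ [x54=x55], x55 ↦ [x54=x55].
For each subset V ⊆ X/∼, compute π^{-1}(V) ⊆ X and check whether π^{-1}(V) ∈ τ. V is open in τ_Q iff π^{-1}(V) ∈ τ.
  V = {}: π^{-1}(V) = ∅ ∈ τ ✓.
  V = {[x52]}: π^{-1}(V) = {x52} ∉ τ ✗.
  V = {[x53]}: π^{-1}(V) = {x53} ∉ τ ✗.
  V = {[x52], [x53]}: π^{-1}(V) = {x52, x53} ∈ τ ✓.
  V = {[x54=x55]}: π^{-1}(V) = {x54, x55} ∉ τ ✗.
  V = {[x52], [x54=x55]}: π^{-1}(V) = {x52, x54, x55} ∉ τ ✗.
  V = {[x53], [x54=x55]}: π^{-1}(V) = {x53, x54, x55} ∉ τ ✗.
  V = {[x52], [x53], [x54=x55]}: π^{-1}(V) = {x52, x53, x54, x55} ∈ τ ✓.
Open sets in the quotient: τ_Q = {{}, {[x52], [x53]}, {[x52], [x53], [x54=x55]}} (3 elements).


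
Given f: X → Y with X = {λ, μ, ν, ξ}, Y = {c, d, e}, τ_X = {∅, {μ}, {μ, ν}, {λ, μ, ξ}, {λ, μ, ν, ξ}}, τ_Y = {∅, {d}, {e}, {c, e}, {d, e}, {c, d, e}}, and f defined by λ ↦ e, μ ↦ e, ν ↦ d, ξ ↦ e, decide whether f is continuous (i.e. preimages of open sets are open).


f is NOT continuous.

Compute f^{-1}(U) for each U ∈ τ_Y:
  U = ∅: f^{-1}(U) = ∅ ∈ τ_X ✓.
  U = {d}: f^{-1}(U) = {ν} ∉ τ_X ✗.
  U = {e}: f^{-1}(U) = {λ, μ, ξ} ∈ τ_X ✓.
  U = {c, e}: f^{-1}(U) = {λ, μ, ξ} ∈ τ_X ✓.
  U = {d, e}: f^{-1}(U) = {λ, μ, ν, ξ} ∈ τ_X ✓.
  U = {c, d, e}: f^{-1}(U) = {λ, μ, ν, ξ} ∈ τ_X ✓.
Found U = {d} with f^{-1}(U) = {ν} not in τ_X. Therefore f is NOT continuous.


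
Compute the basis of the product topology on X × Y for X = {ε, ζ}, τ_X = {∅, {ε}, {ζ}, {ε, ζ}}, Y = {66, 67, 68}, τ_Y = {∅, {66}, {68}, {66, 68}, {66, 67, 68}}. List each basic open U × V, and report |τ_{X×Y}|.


Basis B = {∅ × ∅, {ε} × {66}, {ε} × {68}, {ζ} × {66}, {ζ} × {68}, {ε} × {66, 68}, {ε, ζ} × {66}, {ε, ζ} × {68}, {ζ} × {66, 68}, {ε} × {66, 67, 68}, {ζ} × {66, 67, 68}, {ε, ζ} × {66, 68}, {ε, ζ} × {66, 67, 68}}; |τ_{X×Y}| = 25.

Enumerate products U × V with U ∈ τ_X, V ∈ τ_Y (deduplicated):
  ∅ × ∅ = {} (∅)
  {ε} × {66} = {(ε,66)}
  {ε} × {68} = {(ε,68)}
  {ζ} × {66} = {(ζ,66)}
  {ζ} × {68} = {(ζ,68)}
  {ε} × {66, 68} = {(ε,66), (ε,68)}
  {ε, ζ} × {66} = {(ε,66), (ζ,66)}
  {ε, ζ} × {68} = {(ε,68), (ζ,68)}
  {ζ} × {66, 68} = {(ζ,66), (ζ,68)}
  {ε} × {66, 67, 68} = {(ε,66), (ε,67), (ε,68)}
  {ζ} × {66, 67, 68} = {(ζ,66), (ζ,67), (ζ,68)}
  {ε, ζ} × {66, 68} = {(ε,66), (ε,68), (ζ,66), (ζ,68)}
  {ε, ζ} × {66, 67, 68} = {(ε,66), (ε,67), (ε,68), (ζ,66), (ζ,67), (ζ,68)}
These 13 distinct sets form the basis B.
Close under arbitrary unions to get τ_{X×Y}; counting gives |τ_{X×Y}| = 25.


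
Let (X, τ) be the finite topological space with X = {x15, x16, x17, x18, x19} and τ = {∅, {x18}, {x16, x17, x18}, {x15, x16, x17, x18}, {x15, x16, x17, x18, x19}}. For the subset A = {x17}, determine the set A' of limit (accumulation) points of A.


A' = {x15, x16, x19}

For each x ∈ X, list the open sets U ∈ τ with x ∈ U, then check whether U ∩ (A ∖ {x}) ≠ ∅ for every such U.
  x = x15: opens ∋ x are {x15, x16, x17, x18}, {x15, x16, x17, x18, x19}; each meets A ∖ {x15}, so x IS a limit point.
  x = x16: opens ∋ x are {x16, x17, x18}, {x15, x16, x17, x18}, {x15, x16, x17, x18, x19}; each meets A ∖ {x16}, so x IS a limit point.
  x = x17: open {x16, x17, x18} ∋ x has {x16, x17, x18} ∩ (A ∖ {x17}) = ∅, so x is NOT a limit point.
  x = x18: open {x18} ∋ x has {x18} ∩ (A ∖ {x18}) = ∅, so x is NOT a limit point.
  x = x19: opens ∋ x are {x15, x16, x17, x18, x19}; each meets A ∖ {x19}, so x IS a limit point.
Collecting: A' = {x15, x16, x19}.


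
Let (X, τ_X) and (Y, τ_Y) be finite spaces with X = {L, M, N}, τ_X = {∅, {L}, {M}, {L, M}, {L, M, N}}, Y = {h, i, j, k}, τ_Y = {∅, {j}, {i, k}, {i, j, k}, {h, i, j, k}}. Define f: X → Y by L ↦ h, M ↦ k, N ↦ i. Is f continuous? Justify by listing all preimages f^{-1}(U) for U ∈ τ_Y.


f is NOT continuous.

Compute f^{-1}(U) for each U ∈ τ_Y:
  U = ∅: f^{-1}(U) = ∅ ∈ τ_X ✓.
  U = {j}: f^{-1}(U) = ∅ ∈ τ_X ✓.
  U = {i, k}: f^{-1}(U) = {M, N} ∉ τ_X ✗.
  U = {i, j, k}: f^{-1}(U) = {M, N} ∉ τ_X ✗.
  U = {h, i, j, k}: f^{-1}(U) = {L, M, N} ∈ τ_X ✓.
Found U = {i, k} with f^{-1}(U) = {M, N} not in τ_X. Therefore f is NOT continuous.


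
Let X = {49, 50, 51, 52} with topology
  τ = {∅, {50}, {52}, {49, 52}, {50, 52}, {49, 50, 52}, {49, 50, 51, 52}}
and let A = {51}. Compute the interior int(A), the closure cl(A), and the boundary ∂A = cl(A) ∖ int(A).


int(A) = ∅, cl(A) = {51}, ∂A = {51}.

Closed sets in (X, τ) are complements of opens:
  closed(X, τ) = {∅, {51}, {49, 51}, {50, 51}, {49, 50, 51}, {49, 51, 52}, {49, 50, 51, 52}}.
int(A) = ⋃ {U ∈ τ : U ⊆ A}. Opens contained in A: ∅.
Taking the union of these: int(A) = ∅.
cl(A) = ⋂ {C closed : A ⊆ C}. Closed sets containing A: {51}, {49, 51}, {50, 51}, {49, 50, 51}, {49, 51, 52}, {49, 50, 51, 52}.
Intersecting these: cl(A) = {51}.
∂A = cl(A) ∖ int(A) = {51} ∖ ∅ = {51}.


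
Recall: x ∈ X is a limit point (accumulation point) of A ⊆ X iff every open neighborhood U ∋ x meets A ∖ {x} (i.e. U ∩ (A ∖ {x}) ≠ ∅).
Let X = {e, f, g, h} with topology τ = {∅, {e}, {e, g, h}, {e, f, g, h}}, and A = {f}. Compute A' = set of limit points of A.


A' = ∅

For each x ∈ X, list the open sets U ∈ τ with x ∈ U, then check whether U ∩ (A ∖ {x}) ≠ ∅ for every such U.
  x = e: open {e} ∋ x has {e} ∩ (A ∖ {e}) = ∅, so x is NOT a limit point.
  x = f: open {e, f, g, h} ∋ x has {e, f, g, h} ∩ (A ∖ {f}) = ∅, so x is NOT a limit point.
  x = g: open {e, g, h} ∋ x has {e, g, h} ∩ (A ∖ {g}) = ∅, so x is NOT a limit point.
  x = h: open {e, g, h} ∋ x has {e, g, h} ∩ (A ∖ {h}) = ∅, so x is NOT a limit point.
Collecting: A' = ∅.


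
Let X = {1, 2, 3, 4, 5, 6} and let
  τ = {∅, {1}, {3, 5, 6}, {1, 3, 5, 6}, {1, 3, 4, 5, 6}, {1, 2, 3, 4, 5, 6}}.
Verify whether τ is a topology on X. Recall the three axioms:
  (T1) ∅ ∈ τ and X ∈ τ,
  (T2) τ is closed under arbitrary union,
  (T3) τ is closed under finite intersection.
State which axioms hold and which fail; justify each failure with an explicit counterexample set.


τ IS a topology on X.

Axiom (T1): ∅ ∈ τ? Yes; X ∈ τ? Yes.
Axiom (T2/T3): check pairwise unions and intersections of members of τ.
All pairwise intersections and unions checked — each lies in τ. Therefore τ satisfies (T1), (T2), (T3): it IS a topology on X.


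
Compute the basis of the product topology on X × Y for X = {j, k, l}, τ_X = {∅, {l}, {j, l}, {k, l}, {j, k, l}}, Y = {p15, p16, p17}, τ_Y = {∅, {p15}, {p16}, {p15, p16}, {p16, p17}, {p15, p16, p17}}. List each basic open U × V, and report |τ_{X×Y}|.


Basis B = {∅ × ∅, {l} × {p15}, {l} × {p16}, {j, l} × {p15}, {j, l} × {p16}, {k, l} × {p15}, {k, l} × {p16}, {l} × {p15, p16}, {l} × {p16, p17}, {j, k, l} × {p15}, {j, k, l} × {p16}, {l} × {p15, p16, p17}, {j, l} × {p15, p16}, {j, l} × {p16, p17}, {k, l} × {p15, p16}, {k, l} × {p16, p17}, {j, l} × {p15, p16, p17}, {j, k, l} × {p15, p16}, {j, k, l} × {p16, p17}, {k, l} × {p15, p16, p17}, {j, k, l} × {p15, p16, p17}}; |τ_{X×Y}| = 70.

Enumerate products U × V with U ∈ τ_X, V ∈ τ_Y (deduplicated):
  ∅ × ∅ = {} (∅)
  {l} × {p15} = {(l,p15)}
  {l} × {p16} = {(l,p16)}
  {j, l} × {p15} = {(j,p15), (l,p15)}
  {j, l} × {p16} = {(j,p16), (l,p16)}
  {k, l} × {p15} = {(k,p15), (l,p15)}
  {k, l} × {p16} = {(k,p16), (l,p16)}
  {l} × {p15, p16} = {(l,p15), (l,p16)}
  {l} × {p16, p17} = {(l,p16), (l,p17)}
  {j, k, l} × {p15} = {(j,p15), (k,p15), (l,p15)}
  {j, k, l} × {p16} = {(j,p16), (k,p16), (l,p16)}
  {l} × {p15, p16, p17} = {(l,p15), (l,p16), (l,p17)}
  {j, l} × {p15, p16} = {(j,p15), (j,p16), (l,p15), (l,p16)}
  {j, l} × {p16, p17} = {(j,p16), (j,p17), (l,p16), (l,p17)}
  {k, l} × {p15, p16} = {(k,p15), (k,p16), (l,p15), (l,p16)}
  {k, l} × {p16, p17} = {(k,p16), (k,p17), (l,p16), (l,p17)}
  {j, l} × {p15, p16, p17} = {(j,p15), (j,p16), (j,p17), (l,p15), (l,p16), (l,p17)}
  {j, k, l} × {p15, p16} = {(j,p15), (j,p16), (k,p15), (k,p16), (l,p15), (l,p16)}
  {j, k, l} × {p16, p17} = {(j,p16), (j,p17), (k,p16), (k,p17), (l,p16), (l,p17)}
  {k, l} × {p15, p16, p17} = {(k,p15), (k,p16), (k,p17), (l,p15), (l,p16), (l,p17)}
  {j, k, l} × {p15, p16, p17} = {(j,p15), (j,p16), (j,p17), (k,p15), (k,p16), (k,p17), (l,p15), (l,p16), (l,p17)}
These 21 distinct sets form the basis B.
Close under arbitrary unions to get τ_{X×Y}; counting gives |τ_{X×Y}| = 70.


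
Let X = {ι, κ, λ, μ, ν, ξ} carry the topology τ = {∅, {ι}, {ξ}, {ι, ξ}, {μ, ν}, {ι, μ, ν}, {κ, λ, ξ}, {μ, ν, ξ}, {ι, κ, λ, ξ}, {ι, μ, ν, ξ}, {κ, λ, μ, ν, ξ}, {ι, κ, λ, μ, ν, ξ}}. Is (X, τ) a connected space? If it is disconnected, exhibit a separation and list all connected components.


(X, τ) is disconnected; components = [{ι}, {μ, ν}, {κ, λ, ξ}].

Find clopen sets (U ∈ τ with X ∖ U ∈ τ):
  U = ∅, X ∖ U = {ι, κ, λ, μ, ν, ξ} — both open, so U is clopen.
  U = {ι}, X ∖ U = {κ, λ, μ, ν, ξ} — both open, so U is clopen.
  U = {μ, ν}, X ∖ U = {ι, κ, λ, ξ} — both open, so U is clopen.
  U = {ι, μ, ν}, X ∖ U = {κ, λ, ξ} — both open, so U is clopen.
  U = {κ, λ, ξ}, X ∖ U = {ι, μ, ν} — both open, so U is clopen.
  U = {ι, κ, λ, ξ}, X ∖ U = {μ, ν} — both open, so U is clopen.
  U = {κ, λ, μ, ν, ξ}, X ∖ U = {ι} — both open, so U is clopen.
  U = {ι, κ, λ, μ, ν, ξ}, X ∖ U = ∅ — both open, so U is clopen.
Nontrivial clopen(s) exist: e.g. {κ, λ, μ, ν, ξ}. So (X, τ) is disconnected.
Compute connected components by grouping points that agree on all clopens:
  component: {ι}
  component: {μ, ν}
  component: {κ, λ, ξ}


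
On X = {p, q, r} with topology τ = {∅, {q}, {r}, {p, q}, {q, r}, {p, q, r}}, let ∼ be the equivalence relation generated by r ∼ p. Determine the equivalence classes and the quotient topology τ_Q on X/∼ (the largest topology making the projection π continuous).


X/∼ = {[p=r], [q]}; |τ_Q| = 3.

Equivalence classes: [p=r], [q].
Quotient map π: X → X/∼ sends p ↦ [p=r], q ↦ [q], r ↦ [p=r].
For each subset V ⊆ X/∼, compute π^{-1}(V) ⊆ X and check whether π^{-1}(V) ∈ τ. V is open in τ_Q iff π^{-1}(V) ∈ τ.
  V = {}: π^{-1}(V) = ∅ ∈ τ ✓.
  V = {[p=r]}: π^{-1}(V) = {p, r} ∉ τ ✗.
  V = {[q]}: π^{-1}(V) = {q} ∈ τ ✓.
  V = {[p=r], [q]}: π^{-1}(V) = {p, q, r} ∈ τ ✓.
Open sets in the quotient: τ_Q = {{}, {[q]}, {[p=r], [q]}} (3 elements).


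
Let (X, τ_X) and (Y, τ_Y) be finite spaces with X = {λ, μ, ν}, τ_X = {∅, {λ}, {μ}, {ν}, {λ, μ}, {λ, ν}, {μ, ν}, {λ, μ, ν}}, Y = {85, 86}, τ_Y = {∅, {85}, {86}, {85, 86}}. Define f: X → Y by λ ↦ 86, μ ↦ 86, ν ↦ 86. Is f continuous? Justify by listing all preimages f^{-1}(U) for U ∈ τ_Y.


f IS continuous.

Compute f^{-1}(U) for each U ∈ τ_Y:
  U = ∅: f^{-1}(U) = ∅ ∈ τ_X ✓.
  U = {85}: f^{-1}(U) = ∅ ∈ τ_X ✓.
  U = {86}: f^{-1}(U) = {λ, μ, ν} ∈ τ_X ✓.
  U = {85, 86}: f^{-1}(U) = {λ, μ, ν} ∈ τ_X ✓.
Every preimage lies in τ_X, so f IS continuous.


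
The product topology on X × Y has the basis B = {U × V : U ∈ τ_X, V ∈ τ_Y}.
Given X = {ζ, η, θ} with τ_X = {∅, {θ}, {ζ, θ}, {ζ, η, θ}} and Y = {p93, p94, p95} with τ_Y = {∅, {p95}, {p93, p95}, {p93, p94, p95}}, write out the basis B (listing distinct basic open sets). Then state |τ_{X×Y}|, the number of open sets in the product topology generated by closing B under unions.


Basis B = {∅ × ∅, {θ} × {p95}, {ζ, θ} × {p95}, {θ} × {p93, p95}, {ζ, η, θ} × {p95}, {θ} × {p93, p94, p95}, {ζ, θ} × {p93, p95}, {ζ, θ} × {p93, p94, p95}, {ζ, η, θ} × {p93, p95}, {ζ, η, θ} × {p93, p94, p95}}; |τ_{X×Y}| = 20.

Enumerate products U × V with U ∈ τ_X, V ∈ τ_Y (deduplicated):
  ∅ × ∅ = {} (∅)
  {θ} × {p95} = {(θ,p95)}
  {ζ, θ} × {p95} = {(ζ,p95), (θ,p95)}
  {θ} × {p93, p95} = {(θ,p93), (θ,p95)}
  {ζ, η, θ} × {p95} = {(ζ,p95), (η,p95), (θ,p95)}
  {θ} × {p93, p94, p95} = {(θ,p93), (θ,p94), (θ,p95)}
  {ζ, θ} × {p93, p95} = {(ζ,p93), (ζ,p95), (θ,p93), (θ,p95)}
  {ζ, θ} × {p93, p94, p95} = {(ζ,p93), (ζ,p94), (ζ,p95), (θ,p93), (θ,p94), (θ,p95)}
  {ζ, η, θ} × {p93, p95} = {(ζ,p93), (ζ,p95), (η,p93), (η,p95), (θ,p93), (θ,p95)}
  {ζ, η, θ} × {p93, p94, p95} = {(ζ,p93), (ζ,p94), (ζ,p95), (η,p93), (η,p94), (η,p95), (θ,p93), (θ,p94), (θ,p95)}
These 10 distinct sets form the basis B.
Close under arbitrary unions to get τ_{X×Y}; counting gives |τ_{X×Y}| = 20.


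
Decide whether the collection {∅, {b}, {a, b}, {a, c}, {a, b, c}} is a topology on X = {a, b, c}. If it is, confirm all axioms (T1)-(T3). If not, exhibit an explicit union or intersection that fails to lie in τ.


τ is NOT a topology on X.

Axiom (T1): ∅ ∈ τ? Yes; X ∈ τ? Yes.
Axiom (T2/T3): check pairwise unions and intersections of members of τ.
Counterexample for (T3): {a, b} ∩ {a, c} = {a} ∉ τ. Therefore τ is NOT a topology.


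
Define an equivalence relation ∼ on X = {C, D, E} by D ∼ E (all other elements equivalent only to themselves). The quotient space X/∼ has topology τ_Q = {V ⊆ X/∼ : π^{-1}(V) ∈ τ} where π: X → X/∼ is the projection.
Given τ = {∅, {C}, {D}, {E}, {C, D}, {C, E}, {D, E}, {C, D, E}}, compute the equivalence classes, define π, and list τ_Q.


X/∼ = {[C], [D=E]}; |τ_Q| = 4.

Equivalence classes: [C], [D=E].
Quotient map π: X → X/∼ sends C ↦ [C], D ↦ [D=E], E ↦ [D=E].
For each subset V ⊆ X/∼, compute π^{-1}(V) ⊆ X and check whether π^{-1}(V) ∈ τ. V is open in τ_Q iff π^{-1}(V) ∈ τ.
  V = {}: π^{-1}(V) = ∅ ∈ τ ✓.
  V = {[C]}: π^{-1}(V) = {C} ∈ τ ✓.
  V = {[D=E]}: π^{-1}(V) = {D, E} ∈ τ ✓.
  V = {[C], [D=E]}: π^{-1}(V) = {C, D, E} ∈ τ ✓.
Open sets in the quotient: τ_Q = {{}, {[C]}, {[D=E]}, {[C], [D=E]}} (4 elements).


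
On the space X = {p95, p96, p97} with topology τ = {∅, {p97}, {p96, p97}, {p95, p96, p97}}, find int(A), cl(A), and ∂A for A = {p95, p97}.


int(A) = {p97}, cl(A) = {p95, p96, p97}, ∂A = {p95, p96}.

Closed sets in (X, τ) are complements of opens:
  closed(X, τ) = {∅, {p95}, {p95, p96}, {p95, p96, p97}}.
int(A) = ⋃ {U ∈ τ : U ⊆ A}. Opens contained in A: ∅, {p97}.
Taking the union of these: int(A) = {p97}.
cl(A) = ⋂ {C closed : A ⊆ C}. Closed sets containing A: {p95, p96, p97}.
Intersecting these: cl(A) = {p95, p96, p97}.
∂A = cl(A) ∖ int(A) = {p95, p96, p97} ∖ {p97} = {p95, p96}.
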